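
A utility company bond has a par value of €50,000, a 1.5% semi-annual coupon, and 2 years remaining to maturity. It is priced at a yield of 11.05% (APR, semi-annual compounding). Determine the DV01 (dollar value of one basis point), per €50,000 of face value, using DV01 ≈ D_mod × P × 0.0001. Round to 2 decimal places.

€7.79

Periodic yield y = 0.05525.
  t   CF        PV=CF/(1+0.05525)^t    t·PV
  1       375.00       355.3660       355.3660
  2       375.00       336.7600       673.5201
  3       375.00       319.1282       957.3846
  4    50,375.00    40,625.0226   162,500.0905
  Σ                 41,636.2769   164,486.3612
P = 41,636.2769; D_Mac = 3.95055 half-year periods = 1.97528 yrs; D_mod = 1.87186 yrs.
DV01 ≈ 1.87186 × 41,636.2769 × 0.0001 = 7.793715.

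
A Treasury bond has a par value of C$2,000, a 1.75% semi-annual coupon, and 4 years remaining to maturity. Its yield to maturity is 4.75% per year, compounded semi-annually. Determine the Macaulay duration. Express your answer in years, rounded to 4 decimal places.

Periodic yield y = 0.02375. Discount each cash flow and weight by its period:
  t   CF        PV=CF/(1+0.02375)^t    t·PV
  1        17.50        17.0940        17.0940
  2        17.50        16.6975        33.3949
  3        17.50        16.3101        48.9303
  4        17.50        15.9317        63.7268
  5        17.50        15.5621        77.8105
  6        17.50        15.2011        91.2065
  7        17.50        14.8484       103.9390
  8     2,017.50     1,672.0999    13,376.7993
  Σ                  1,783.7448    13,812.9014
Price P = Σ PV = 1,783.7448.
Macaulay duration = Σ(t·PV) / P = 13,812.9014 / 1,783.7448 = 7.74377 half-year periods.
In years: 7.74377 / 2 = 3.87188 years.

3.8719 years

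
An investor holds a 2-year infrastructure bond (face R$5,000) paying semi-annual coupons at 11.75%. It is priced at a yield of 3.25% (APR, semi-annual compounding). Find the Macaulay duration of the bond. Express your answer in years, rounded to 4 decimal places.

1.8525 years

Periodic yield y = 0.01625. Discount each cash flow and weight by its period:
  t   CF        PV=CF/(1+0.01625)^t    t·PV
  1       293.75       289.0529       289.0529
  2       293.75       284.4309       568.8618
  3       293.75       279.8828       839.6484
  4     5,293.75     4,963.1933    19,852.7734
  Σ                  5,816.5599    21,550.3364
Price P = Σ PV = 5,816.5599.
Macaulay duration = Σ(t·PV) / P = 21,550.3364 / 5,816.5599 = 3.70500 half-year periods.
In years: 3.70500 / 2 = 1.85250 years.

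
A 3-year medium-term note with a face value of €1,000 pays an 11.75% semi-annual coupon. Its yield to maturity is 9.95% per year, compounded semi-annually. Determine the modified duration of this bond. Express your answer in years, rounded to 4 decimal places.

2.4988 years

Periodic yield y = 0.04975. First find Macaulay duration:
  t   CF        PV=CF/(1+0.04975)^t    t·PV
  1        58.75        55.9657        55.9657
  2        58.75        53.3134       106.6267
  3        58.75        50.7867       152.3602
  4        58.75        48.3798       193.5193
  5        58.75        46.0870       230.4350
  6     1,058.75       791.1851     4,747.1109
  Σ                  1,045.7178     5,486.0178
P = 1,045.7178; Macaulay duration = 5,486.0178 / 1,045.7178 = 5.24617 half-year periods = 2.62309 years.
Modified duration = D_Mac / (1 + y) = 2.62309 / 1.04975 = 2.49877 years.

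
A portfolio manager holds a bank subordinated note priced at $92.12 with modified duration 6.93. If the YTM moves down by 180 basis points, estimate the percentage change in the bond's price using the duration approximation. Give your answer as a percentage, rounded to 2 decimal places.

Duration approximation: ΔP/P ≈ -D_mod · Δy = -6.93 × (-0.018) = +0.124740.
As a percentage: +12.4740%.

+12.47%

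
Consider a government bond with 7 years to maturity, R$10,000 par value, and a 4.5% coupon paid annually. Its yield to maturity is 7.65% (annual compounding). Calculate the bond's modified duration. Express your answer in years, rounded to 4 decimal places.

Periodic yield y = 0.0765. First find Macaulay duration:
  t   CF        PV=CF/(1+0.0765)^t    t·PV
  1       450.00       418.0214       418.0214
  2       450.00       388.3152       776.6305
  3       450.00       360.7202     1,082.1605
  4       450.00       335.0861     1,340.3443
  5       450.00       311.2736     1,556.3682
  6       450.00       289.1534     1,734.9204
  7    10,450.00     6,237.6076    43,663.2533
  Σ                  8,340.1775    50,571.6985
P = 8,340.1775; Macaulay duration = 50,571.6985 / 8,340.1775 = 6.06362 years.
Modified duration = D_Mac / (1 + y) = 6.06362 / 1.0765 = 5.63272 years.

5.6327 years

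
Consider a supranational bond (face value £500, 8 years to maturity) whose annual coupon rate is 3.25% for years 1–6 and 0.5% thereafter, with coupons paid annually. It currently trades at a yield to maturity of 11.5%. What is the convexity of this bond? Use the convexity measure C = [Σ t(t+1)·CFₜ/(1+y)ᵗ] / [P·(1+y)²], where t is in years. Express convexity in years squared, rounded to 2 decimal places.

46.97

With y = 0.115:
  t   CF        PV=CF/(1+0.115)^t    t·PV        t(t+1)·PV
  1        16.25        14.5740        14.5740          29.1480
  2        16.25        13.0708        26.1417          78.4251
  3        16.25        11.7227        35.1682         140.6728
  4        16.25        10.5137        42.0546         210.2732
  5        16.25         9.4293        47.1465         282.8787
  6        16.25         8.4568        50.7406         355.1840
  7         2.50         1.1669         8.1680          65.3437
  8       502.50       210.3474     1,682.7791      15,145.0121
  Σ                    279.2815     1,906.7726      16,306.9376
P = 279.2815.
Convexity = Σ t(t+1)·PV / [P·(1+y)²] = 16,306.9376 / (279.2815 × 1.243225) = 46.96566.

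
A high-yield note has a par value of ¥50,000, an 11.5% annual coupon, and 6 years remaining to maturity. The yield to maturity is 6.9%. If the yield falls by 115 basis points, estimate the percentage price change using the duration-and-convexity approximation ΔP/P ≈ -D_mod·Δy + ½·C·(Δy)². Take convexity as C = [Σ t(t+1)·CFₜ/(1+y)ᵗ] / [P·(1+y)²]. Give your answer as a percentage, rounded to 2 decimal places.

+5.33%

With y = 0.069:
  t   CF        PV=CF/(1+0.069)^t    t·PV        t(t+1)·PV
  1     5,750.00     5,378.8587     5,378.8587      10,757.7175
  2     5,750.00     5,031.6733    10,063.3466      30,190.0397
  3     5,750.00     4,706.8974    14,120.6921      56,482.7685
  4     5,750.00     4,403.0845    17,612.3382      88,061.6908
  5     5,750.00     4,118.8817    20,594.4085     123,566.4510
  6    55,750.00    37,357.5719   224,145.4311   1,569,018.0179
  Σ                 60,996.9675   291,915.0752   1,878,076.6854
P = 60,996.9675; D_Mac = 4.78573 yrs; D_mod = 4.47683 yrs; C = 26.94323.
Duration effect: -4.47683 × (-0.0115) = +0.051484
Convexity effect: 0.5 × 26.94323 × (-0.0115)² = +0.0017816
ΔP/P ≈ +0.051484 + 0.0017816 = +0.053265 = +5.3265%.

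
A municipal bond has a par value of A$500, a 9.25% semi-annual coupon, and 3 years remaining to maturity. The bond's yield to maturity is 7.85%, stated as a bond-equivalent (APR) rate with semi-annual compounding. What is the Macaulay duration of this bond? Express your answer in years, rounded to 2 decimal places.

Periodic yield y = 0.03925. Discount each cash flow and weight by its period:
  t   CF        PV=CF/(1+0.03925)^t    t·PV
  1       23.125        22.2516        22.2516
  2       23.125        21.4112        42.8225
  3       23.125        20.6026        61.8077
  4       23.125        19.8245        79.2979
  5       23.125        19.0757        95.3787
  6      523.125       415.2267     2,491.3602
  Σ                    518.3924     2,792.9187
Price P = Σ PV = 518.3924.
Macaulay duration = Σ(t·PV) / P = 2,792.9187 / 518.3924 = 5.38765 half-year periods.
In years: 5.38765 / 2 = 2.69383 years.

2.69 years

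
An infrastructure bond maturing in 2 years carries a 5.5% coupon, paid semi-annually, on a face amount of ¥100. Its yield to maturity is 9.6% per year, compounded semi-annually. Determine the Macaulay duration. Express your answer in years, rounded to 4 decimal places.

1.9176 years

Periodic yield y = 0.048. Discount each cash flow and weight by its period:
  t   CF        PV=CF/(1+0.048)^t    t·PV
  1         2.75         2.6240         2.6240
  2         2.75         2.5039         5.0077
  3         2.75         2.3892         7.1675
  4       102.75        85.1798       340.7193
  Σ                     92.6969       355.5186
Price P = Σ PV = 92.6969.
Macaulay duration = Σ(t·PV) / P = 355.5186 / 92.6969 = 3.83528 half-year periods.
In years: 3.83528 / 2 = 1.91764 years.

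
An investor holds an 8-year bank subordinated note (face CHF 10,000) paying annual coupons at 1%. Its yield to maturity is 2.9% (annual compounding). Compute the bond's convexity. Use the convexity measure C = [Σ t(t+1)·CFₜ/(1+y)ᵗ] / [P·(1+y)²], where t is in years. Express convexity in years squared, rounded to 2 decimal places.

With y = 0.029:
  t   CF        PV=CF/(1+0.029)^t    t·PV        t(t+1)·PV
  1       100.00        97.1817        97.1817         194.3635
  2       100.00        94.4429       188.8858         566.6573
  3       100.00        91.7812       275.3437       1,101.3748
  4       100.00        89.1946       356.7783       1,783.8917
  5       100.00        86.6808       433.4042       2,600.4253
  6       100.00        84.2379       505.4277       3,537.9936
  7       100.00        81.8639       573.0472       4,584.3778
  8    10,100.00     8,035.2312    64,281.8494     578,536.6442
  Σ                  8,660.6143    66,711.9180     592,905.7282
P = 8,660.6143.
Convexity = Σ t(t+1)·PV / [P·(1+y)²] = 592,905.7282 / (8,660.6143 × 1.058841) = 64.65561.

64.66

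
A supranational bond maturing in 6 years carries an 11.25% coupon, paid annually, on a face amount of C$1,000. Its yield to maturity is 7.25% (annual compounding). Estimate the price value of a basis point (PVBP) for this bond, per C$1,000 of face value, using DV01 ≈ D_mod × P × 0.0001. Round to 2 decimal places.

Periodic yield y = 0.0725.
  t   CF        PV=CF/(1+0.0725)^t    t·PV
  1       112.50       104.8951       104.8951
  2       112.50        97.8043       195.6086
  3       112.50        91.1928       273.5784
  4       112.50        85.0283       340.1131
  5       112.50        79.2804       396.4022
  6     1,112.50       730.9980     4,385.9883
  Σ                  1,189.1990     5,696.5856
P = 1,189.1990; D_Mac = 4.79027 yrs; D_mod = 4.46645 yrs.
DV01 ≈ 4.46645 × 1,189.1990 × 0.0001 = 0.531150.

C$0.53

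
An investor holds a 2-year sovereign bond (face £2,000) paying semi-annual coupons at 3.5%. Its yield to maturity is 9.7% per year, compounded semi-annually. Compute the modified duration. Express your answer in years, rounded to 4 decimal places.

Periodic yield y = 0.0485. First find Macaulay duration:
  t   CF        PV=CF/(1+0.0485)^t    t·PV
  1        35.00        33.3810        33.3810
  2        35.00        31.8369        63.6739
  3        35.00        30.3643        91.0928
  4     2,035.00     1,683.8007     6,735.2026
  Σ                  1,779.3829     6,923.3503
P = 1,779.3829; Macaulay duration = 6,923.3503 / 1,779.3829 = 3.89087 half-year periods = 1.94544 years.
Modified duration = D_Mac / (1 + y) = 1.94544 / 1.0485 = 1.85545 years.

1.8554 years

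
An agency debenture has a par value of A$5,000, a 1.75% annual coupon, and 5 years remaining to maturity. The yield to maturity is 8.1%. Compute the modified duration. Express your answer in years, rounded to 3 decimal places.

Periodic yield y = 0.081. First find Macaulay duration:
  t   CF        PV=CF/(1+0.081)^t    t·PV
  1        87.50        80.9436        80.9436
  2        87.50        74.8784       149.7568
  3        87.50        69.2677       207.8032
  4        87.50        64.0775       256.3098
  5     5,087.50     3,446.4815    17,232.4075
  Σ                  3,735.6487    17,927.2210
P = 3,735.6487; Macaulay duration = 17,927.2210 / 3,735.6487 = 4.79896 years.
Modified duration = D_Mac / (1 + y) = 4.79896 / 1.081 = 4.43937 years.

4.439 years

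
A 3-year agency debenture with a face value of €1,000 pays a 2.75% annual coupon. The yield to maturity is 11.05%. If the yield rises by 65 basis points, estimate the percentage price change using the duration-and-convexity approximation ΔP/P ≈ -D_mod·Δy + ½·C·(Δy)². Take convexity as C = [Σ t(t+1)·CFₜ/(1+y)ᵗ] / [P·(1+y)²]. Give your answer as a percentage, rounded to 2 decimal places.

-1.68%

With y = 0.1105:
  t   CF        PV=CF/(1+0.1105)^t    t·PV        t(t+1)·PV
  1        27.50        24.7636        24.7636          49.5272
  2        27.50        22.2995        44.5990         133.7971
  3     1,027.50       750.2848     2,250.8544       9,003.4175
  Σ                    797.3479     2,320.2170       9,186.7418
P = 797.3479; D_Mac = 2.90992 yrs; D_mod = 2.62037 yrs; C = 9.34279.
Duration effect: -2.62037 × (+0.0065) = -0.017032
Convexity effect: 0.5 × 9.34279 × (0.0065)² = +0.0001974
ΔP/P ≈ -0.017032 + 0.0001974 = -0.016835 = -1.6835%.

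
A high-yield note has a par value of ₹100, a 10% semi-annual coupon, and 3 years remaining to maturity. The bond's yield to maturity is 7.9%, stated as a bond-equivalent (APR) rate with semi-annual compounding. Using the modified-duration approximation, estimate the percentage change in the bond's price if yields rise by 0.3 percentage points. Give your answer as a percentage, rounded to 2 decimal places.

Periodic yield y = 0.0395. Modified duration first:
  t   CF        PV=CF/(1+0.0395)^t    t·PV
  1         5.00         4.8100         4.8100
  2         5.00         4.6272         9.2545
  3         5.00         4.4514        13.3542
  4         5.00         4.2823        17.1290
  5         5.00         4.1195        20.5976
  6       105.00        83.2228       499.3368
  Σ                    105.5132       564.4821
P = 105.5132; D_Mac = 5.34987 half-year periods = 2.67494 yrs; D_mod = 2.67494/(1+0.0395) = 2.57329 yrs.
ΔP/P ≈ -D_mod · Δy = -2.57329 × (+0.003) = -0.007720 = -0.7720%.

-0.77%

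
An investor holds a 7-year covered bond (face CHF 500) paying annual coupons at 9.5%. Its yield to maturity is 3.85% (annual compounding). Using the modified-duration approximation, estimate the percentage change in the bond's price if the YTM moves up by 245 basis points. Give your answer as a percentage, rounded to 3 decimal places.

Periodic yield y = 0.0385. Modified duration first:
  t   CF        PV=CF/(1+0.0385)^t    t·PV
  1        47.50        45.7390        45.7390
  2        47.50        44.0434        88.0868
  3        47.50        42.4106       127.2317
  4        47.50        40.8383       163.3532
  5        47.50        39.3243       196.6215
  6        47.50        37.8665       227.1987
  7       547.50       420.2799     2,941.9593
  Σ                    670.5019     3,790.1902
P = 670.5019; D_Mac = 5.65277 yrs; D_mod = 5.65277/(1+0.0385) = 5.44320 yrs.
ΔP/P ≈ -D_mod · Δy = -5.44320 × (+0.0245) = -0.133358 = -13.3358%.

-13.336%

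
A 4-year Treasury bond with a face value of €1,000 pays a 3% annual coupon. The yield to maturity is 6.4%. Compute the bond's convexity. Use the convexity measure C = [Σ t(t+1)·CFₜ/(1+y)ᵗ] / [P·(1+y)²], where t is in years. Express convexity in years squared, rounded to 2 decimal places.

16.59

With y = 0.064:
  t   CF        PV=CF/(1+0.064)^t    t·PV        t(t+1)·PV
  1        30.00        28.1955        28.1955          56.3910
  2        30.00        26.4995        52.9990         158.9971
  3        30.00        24.9056        74.7167         298.8668
  4     1,030.00       803.6570     3,214.6279      16,073.1393
  Σ                    883.2575     3,370.5391      16,587.3942
P = 883.2575.
Convexity = Σ t(t+1)·PV / [P·(1+y)²] = 16,587.3942 / (883.2575 × 1.132096) = 16.58852.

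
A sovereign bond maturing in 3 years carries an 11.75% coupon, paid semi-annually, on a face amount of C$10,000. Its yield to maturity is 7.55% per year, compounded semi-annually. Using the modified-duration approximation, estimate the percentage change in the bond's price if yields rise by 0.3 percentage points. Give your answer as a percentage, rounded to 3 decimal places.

-0.762%

Periodic yield y = 0.03775. Modified duration first:
  t   CF        PV=CF/(1+0.03775)^t    t·PV
  1       587.50       566.1286       566.1286
  2       587.50       545.5347     1,091.0694
  3       587.50       525.6899     1,577.0697
  4       587.50       506.5670     2,026.2680
  5       587.50       488.1397     2,440.6987
  6    10,587.50     8,476.8983    50,861.3896
  Σ                 11,108.9583    58,562.6241
P = 11,108.9583; D_Mac = 5.27166 half-year periods = 2.63583 yrs; D_mod = 2.63583/(1+0.03775) = 2.53995 yrs.
ΔP/P ≈ -D_mod · Δy = -2.53995 × (+0.003) = -0.007620 = -0.7620%.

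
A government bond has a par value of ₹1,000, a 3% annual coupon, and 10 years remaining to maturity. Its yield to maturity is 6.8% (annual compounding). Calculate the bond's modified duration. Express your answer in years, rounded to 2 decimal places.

7.99 years

Periodic yield y = 0.068. First find Macaulay duration:
  t   CF        PV=CF/(1+0.068)^t    t·PV
  1        30.00        28.0899        28.0899
  2        30.00        26.3014        52.6028
  3        30.00        24.6268        73.8803
  4        30.00        23.0588        92.2351
  5        30.00        21.5906       107.9531
  6        30.00        20.2159       121.2956
  7        30.00        18.9288       132.5014
  8        30.00        17.7236       141.7886
  9        30.00        16.5951       149.3559
  10    1,030.00       533.4881     5,334.8805
  Σ                    730.6189     6,234.5832
P = 730.6189; Macaulay duration = 6,234.5832 / 730.6189 = 8.53329 years.
Modified duration = D_Mac / (1 + y) = 8.53329 / 1.068 = 7.98997 years.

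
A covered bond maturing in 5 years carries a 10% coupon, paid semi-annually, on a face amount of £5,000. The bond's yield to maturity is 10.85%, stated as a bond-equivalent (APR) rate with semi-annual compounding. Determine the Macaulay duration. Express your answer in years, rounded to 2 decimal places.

Periodic yield y = 0.05425. Discount each cash flow and weight by its period:
  t   CF        PV=CF/(1+0.05425)^t    t·PV
  1       250.00       237.1354       237.1354
  2       250.00       224.9328       449.8656
  3       250.00       213.3581       640.0744
  4       250.00       202.3791       809.5162
  5       250.00       191.9650       959.8248
  6       250.00       182.0868     1,092.5205
  7       250.00       172.7169     1,209.0180
  8       250.00       163.8291     1,310.6331
  9       250.00       155.3988     1,398.5888
  10    5,250.00     3,095.4458    30,954.4582
  Σ                  4,839.2477    39,061.6349
Price P = Σ PV = 4,839.2477.
Macaulay duration = Σ(t·PV) / P = 39,061.6349 / 4,839.2477 = 8.07184 half-year periods.
In years: 8.07184 / 2 = 4.03592 years.

4.04 years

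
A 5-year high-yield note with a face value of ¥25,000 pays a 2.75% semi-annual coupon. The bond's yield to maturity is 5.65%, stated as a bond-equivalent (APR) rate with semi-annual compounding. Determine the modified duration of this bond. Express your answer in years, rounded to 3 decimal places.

Periodic yield y = 0.02825. First find Macaulay duration:
  t   CF        PV=CF/(1+0.02825)^t    t·PV
  1       343.75       334.3059       334.3059
  2       343.75       325.1212       650.2424
  3       343.75       316.1889       948.5666
  4       343.75       307.5019     1,230.0077
  5       343.75       299.0537     1,495.2683
  6       343.75       290.8375     1,745.0250
  7       343.75       282.8471     1,979.9295
  8       343.75       275.0762     2,200.6093
  9       343.75       267.5188     2,407.6688
  10   25,343.75    19,181.5498   191,815.4982
  Σ                 21,880.0008   204,807.1215
P = 21,880.0008; Macaulay duration = 204,807.1215 / 21,880.0008 = 9.36047 half-year periods = 4.68024 years.
Modified duration = D_Mac / (1 + y) = 4.68024 / 1.02825 = 4.55165 years.

4.552 years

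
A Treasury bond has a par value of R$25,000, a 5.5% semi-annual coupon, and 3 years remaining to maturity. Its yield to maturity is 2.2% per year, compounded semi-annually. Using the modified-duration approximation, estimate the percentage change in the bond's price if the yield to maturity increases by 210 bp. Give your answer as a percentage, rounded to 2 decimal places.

-5.85%

Periodic yield y = 0.011. Modified duration first:
  t   CF        PV=CF/(1+0.011)^t    t·PV
  1       687.50       680.0198       680.0198
  2       687.50       672.6210     1,345.2419
  3       687.50       665.3026     1,995.9079
  4       687.50       658.0639     2,632.2557
  5       687.50       650.9040     3,254.5199
  6    25,687.50    24,055.5287   144,333.1720
  Σ                 27,382.4399   154,241.1171
P = 27,382.4399; D_Mac = 5.63285 half-year periods = 2.81642 yrs; D_mod = 2.81642/(1+0.011) = 2.78578 yrs.
ΔP/P ≈ -D_mod · Δy = -2.78578 × (+0.021) = -0.058501 = -5.8501%.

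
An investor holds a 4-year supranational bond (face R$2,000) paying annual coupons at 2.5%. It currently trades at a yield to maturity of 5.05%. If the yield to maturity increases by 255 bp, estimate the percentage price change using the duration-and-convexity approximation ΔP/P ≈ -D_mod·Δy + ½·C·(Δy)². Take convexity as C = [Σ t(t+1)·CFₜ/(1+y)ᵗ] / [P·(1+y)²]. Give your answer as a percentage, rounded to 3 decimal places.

-8.781%

With y = 0.0505:
  t   CF        PV=CF/(1+0.0505)^t    t·PV        t(t+1)·PV
  1        50.00        47.5964        47.5964          95.1928
  2        50.00        45.3083        90.6166         271.8499
  3        50.00        43.1302       129.3907         517.5628
  4     2,050.00     1,683.3314     6,733.3257      33,666.6287
  Σ                  1,819.3664     7,000.9295      34,551.2342
P = 1,819.3664; D_Mac = 3.84800 yrs; D_mod = 3.66302 yrs; C = 17.20883.
Duration effect: -3.66302 × (+0.0255) = -0.093407
Convexity effect: 0.5 × 17.20883 × (0.0255)² = +0.0055950
ΔP/P ≈ -0.093407 + 0.0055950 = -0.087812 = -8.7812%.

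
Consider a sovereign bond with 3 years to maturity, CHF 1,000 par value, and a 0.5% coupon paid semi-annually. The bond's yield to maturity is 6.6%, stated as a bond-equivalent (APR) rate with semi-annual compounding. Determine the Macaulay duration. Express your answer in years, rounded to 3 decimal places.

2.979 years

Periodic yield y = 0.033. Discount each cash flow and weight by its period:
  t   CF        PV=CF/(1+0.033)^t    t·PV
  1         2.50         2.4201         2.4201
  2         2.50         2.3428         4.6856
  3         2.50         2.2680         6.8039
  4         2.50         2.1955         8.7821
  5         2.50         2.1254        10.6269
  6     1,002.50       825.0541     4,950.3249
  Σ                    836.4060     4,983.6437
Price P = Σ PV = 836.4060.
Macaulay duration = Σ(t·PV) / P = 4,983.6437 / 836.4060 = 5.95840 half-year periods.
In years: 5.95840 / 2 = 2.97920 years.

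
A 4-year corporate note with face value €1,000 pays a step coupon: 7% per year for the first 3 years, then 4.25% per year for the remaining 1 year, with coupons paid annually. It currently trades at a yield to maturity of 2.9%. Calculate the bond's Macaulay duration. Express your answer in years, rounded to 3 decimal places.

Periodic yield y = 0.029. Discount each cash flow and weight by its year:
  t   CF        PV=CF/(1+0.029)^t    t·PV
  1        70.00        68.0272        68.0272
  2        70.00        66.1100       132.2200
  3        70.00        64.2469       192.7406
  4     1,042.50       929.8536     3,719.4143
  Σ                  1,128.2377     4,112.4021
Price P = Σ PV = 1,128.2377.
Macaulay duration = Σ(t·PV) / P = 4,112.4021 / 1,128.2377 = 3.64498 years.

3.645 years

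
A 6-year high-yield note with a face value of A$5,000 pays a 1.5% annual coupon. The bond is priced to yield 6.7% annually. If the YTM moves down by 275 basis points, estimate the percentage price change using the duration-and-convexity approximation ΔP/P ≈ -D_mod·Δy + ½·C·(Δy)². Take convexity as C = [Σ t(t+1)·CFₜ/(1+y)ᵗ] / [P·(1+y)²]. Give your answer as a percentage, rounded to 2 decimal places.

With y = 0.067:
  t   CF        PV=CF/(1+0.067)^t    t·PV        t(t+1)·PV
  1        75.00        70.2905        70.2905         140.5811
  2        75.00        65.8768       131.7536         395.2607
  3        75.00        61.7402       185.2206         740.8824
  4        75.00        57.8634       231.4534       1,157.2670
  5        75.00        54.2299       271.1497       1,626.8984
  6     5,075.00     3,439.1374    20,634.8245     144,443.7718
  Σ                  3,749.1382    21,524.6924     148,504.6613
P = 3,749.1382; D_Mac = 5.74124 yrs; D_mod = 5.38073 yrs; C = 34.79203.
Duration effect: -5.38073 × (-0.0275) = +0.147970
Convexity effect: 0.5 × 34.79203 × (-0.0275)² = +0.0131557
ΔP/P ≈ +0.147970 + 0.0131557 = +0.161126 = +16.1126%.

+16.11%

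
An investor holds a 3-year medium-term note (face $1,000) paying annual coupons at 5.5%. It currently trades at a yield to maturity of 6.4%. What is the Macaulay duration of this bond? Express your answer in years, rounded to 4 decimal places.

Periodic yield y = 0.064. Discount each cash flow and weight by its year:
  t   CF        PV=CF/(1+0.064)^t    t·PV
  1        55.00        51.6917        51.6917
  2        55.00        48.5825        97.1649
  3     1,055.00       875.8456     2,627.5369
  Σ                    976.1198     2,776.3936
Price P = Σ PV = 976.1198.
Macaulay duration = Σ(t·PV) / P = 2,776.3936 / 976.1198 = 2.84432 years.

2.8443 years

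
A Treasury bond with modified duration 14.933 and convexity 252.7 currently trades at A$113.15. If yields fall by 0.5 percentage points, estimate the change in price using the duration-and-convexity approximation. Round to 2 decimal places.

+A$8.81

Duration effect: -D_mod·Δy = -14.933 × (-0.005) = +0.074665
Convexity effect: ½·C·(Δy)² = 0.5 × 252.7 × (-0.005)² = +0.00315875
ΔP/P ≈ +0.074665 + 0.00315875 = +0.07782375
ΔP ≈ 113.15 × (+0.07782375) = +8.8057573125.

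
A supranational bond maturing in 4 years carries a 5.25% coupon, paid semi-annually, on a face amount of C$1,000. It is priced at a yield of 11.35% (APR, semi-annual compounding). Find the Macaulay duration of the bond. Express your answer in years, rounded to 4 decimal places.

Periodic yield y = 0.05675. Discount each cash flow and weight by its period:
  t   CF        PV=CF/(1+0.05675)^t    t·PV
  1        26.25        24.8403        24.8403
  2        26.25        23.5063        47.0127
  3        26.25        22.2440        66.7319
  4        26.25        21.0494        84.1977
  5        26.25        19.9190        99.5951
  6        26.25        18.8493       113.0959
  7        26.25        17.8371       124.8595
  8     1,026.25       659.8954     5,279.1634
  Σ                    808.1409     5,839.4966
Price P = Σ PV = 808.1409.
Macaulay duration = Σ(t·PV) / P = 5,839.4966 / 808.1409 = 7.22584 half-year periods.
In years: 7.22584 / 2 = 3.61292 years.

3.6129 years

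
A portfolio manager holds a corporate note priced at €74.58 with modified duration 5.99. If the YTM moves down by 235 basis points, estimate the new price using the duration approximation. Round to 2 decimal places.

Duration approximation: ΔP/P ≈ -D_mod · Δy = -5.99 × (-0.0235) = +0.140765.
New price ≈ 74.58 × (1 + 0.140765) = 85.0782537.

€85.08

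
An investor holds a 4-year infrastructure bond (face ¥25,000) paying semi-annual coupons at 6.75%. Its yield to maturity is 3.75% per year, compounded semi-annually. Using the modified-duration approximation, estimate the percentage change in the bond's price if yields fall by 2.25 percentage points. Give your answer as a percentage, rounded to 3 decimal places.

Periodic yield y = 0.01875. Modified duration first:
  t   CF        PV=CF/(1+0.01875)^t    t·PV
  1       843.75       828.2209       828.2209
  2       843.75       812.9775     1,625.9551
  3       843.75       798.0148     2,394.0443
  4       843.75       783.3274     3,133.3095
  5       843.75       768.9103     3,844.5515
  6       843.75       754.7586     4,528.5514
  7       843.75       740.8673     5,186.0712
  8    25,843.75    22,274.8382   178,198.7053
  Σ                 27,761.9148   199,739.4090
P = 27,761.9148; D_Mac = 7.19473 half-year periods = 3.59736 yrs; D_mod = 3.59736/(1+0.01875) = 3.53115 yrs.
ΔP/P ≈ -D_mod · Δy = -3.53115 × (-0.0225) = +0.079451 = +7.9451%.

+7.945%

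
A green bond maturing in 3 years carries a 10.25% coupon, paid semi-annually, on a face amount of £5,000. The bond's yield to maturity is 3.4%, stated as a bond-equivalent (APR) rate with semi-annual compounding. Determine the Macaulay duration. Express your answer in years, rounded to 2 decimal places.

Periodic yield y = 0.017. Discount each cash flow and weight by its period:
  t   CF        PV=CF/(1+0.017)^t    t·PV
  1       256.25       251.9666       251.9666
  2       256.25       247.7547       495.5095
  3       256.25       243.6133       730.8399
  4       256.25       239.5411       958.1645
  5       256.25       235.5370     1,177.6849
  6     5,256.25     4,750.6200    28,503.7202
  Σ                  5,969.0327    32,117.8855
Price P = Σ PV = 5,969.0327.
Macaulay duration = Σ(t·PV) / P = 32,117.8855 / 5,969.0327 = 5.38075 half-year periods.
In years: 5.38075 / 2 = 2.69038 years.

2.69 years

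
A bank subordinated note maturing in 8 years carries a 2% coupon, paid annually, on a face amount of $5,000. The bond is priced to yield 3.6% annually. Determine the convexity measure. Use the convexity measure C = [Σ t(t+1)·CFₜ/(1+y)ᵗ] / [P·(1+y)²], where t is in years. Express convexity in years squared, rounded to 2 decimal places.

60.80

With y = 0.036:
  t   CF        PV=CF/(1+0.036)^t    t·PV        t(t+1)·PV
  1       100.00        96.5251        96.5251         193.0502
  2       100.00        93.1709       186.3419         559.0257
  3       100.00        89.9333       269.8000       1,079.2001
  4       100.00        86.8082       347.2330       1,736.1649
  5       100.00        83.7917       418.9587       2,513.7523
  6       100.00        80.8801       485.2804       3,396.9625
  7       100.00        78.0696       546.4869       4,371.8952
  8     5,100.00     3,843.1925    30,745.5396     276,709.8566
  Σ                  4,452.3714    33,096.1656     290,559.9074
P = 4,452.3714.
Convexity = Σ t(t+1)·PV / [P·(1+y)²] = 290,559.9074 / (4,452.3714 × 1.073296) = 60.80297.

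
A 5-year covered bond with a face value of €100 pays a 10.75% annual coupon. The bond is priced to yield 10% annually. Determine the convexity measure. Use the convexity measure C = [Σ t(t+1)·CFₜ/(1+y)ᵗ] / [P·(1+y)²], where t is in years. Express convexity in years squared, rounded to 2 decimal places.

19.12

With y = 0.1:
  t   CF        PV=CF/(1+0.1)^t    t·PV        t(t+1)·PV
  1        10.75         9.7727         9.7727          19.5455
  2        10.75         8.8843        17.7686          53.3058
  3        10.75         8.0766        24.2299          96.9196
  4        10.75         7.3424        29.3696         146.8479
  5       110.75        68.7670       343.8352       2,063.0111
  Σ                    102.8431       424.9760       2,379.6298
P = 102.8431.
Convexity = Σ t(t+1)·PV / [P·(1+y)²] = 2,379.6298 / (102.8431 × 1.210000) = 19.12269.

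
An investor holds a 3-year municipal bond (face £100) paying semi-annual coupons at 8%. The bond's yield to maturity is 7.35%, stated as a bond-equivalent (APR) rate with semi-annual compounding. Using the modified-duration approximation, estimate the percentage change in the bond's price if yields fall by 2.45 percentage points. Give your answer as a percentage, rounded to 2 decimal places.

+6.45%

Periodic yield y = 0.03675. Modified duration first:
  t   CF        PV=CF/(1+0.03675)^t    t·PV
  1         4.00         3.8582         3.8582
  2         4.00         3.7214         7.4429
  3         4.00         3.5895        10.7686
  4         4.00         3.4623        13.8492
  5         4.00         3.3396        16.6978
  6       104.00        83.7508       502.5049
  Σ                    101.7219       555.1216
P = 101.7219; D_Mac = 5.45725 half-year periods = 2.72862 yrs; D_mod = 2.72862/(1+0.03675) = 2.63190 yrs.
ΔP/P ≈ -D_mod · Δy = -2.63190 × (-0.0245) = +0.064482 = +6.4482%.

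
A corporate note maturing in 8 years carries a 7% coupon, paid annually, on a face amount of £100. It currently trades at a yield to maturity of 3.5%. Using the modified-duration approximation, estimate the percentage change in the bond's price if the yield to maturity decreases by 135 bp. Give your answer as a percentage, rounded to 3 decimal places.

Periodic yield y = 0.035. Modified duration first:
  t   CF        PV=CF/(1+0.035)^t    t·PV
  1         7.00         6.7633         6.7633
  2         7.00         6.5346        13.0691
  3         7.00         6.3136        18.9408
  4         7.00         6.1001        24.4004
  5         7.00         5.8938        29.4691
  6         7.00         5.6945        34.1670
  7         7.00         5.5019        38.5136
  8       107.00        81.2570       650.0563
  Σ                    124.0588       815.3796
P = 124.0588; D_Mac = 6.57252 yrs; D_mod = 6.57252/(1+0.035) = 6.35026 yrs.
ΔP/P ≈ -D_mod · Δy = -6.35026 × (-0.0135) = +0.085729 = +8.5729%.

+8.573%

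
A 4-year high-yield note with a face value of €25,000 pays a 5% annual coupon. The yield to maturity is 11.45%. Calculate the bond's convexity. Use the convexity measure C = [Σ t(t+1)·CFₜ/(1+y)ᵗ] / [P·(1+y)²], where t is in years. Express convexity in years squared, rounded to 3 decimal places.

With y = 0.1145:
  t   CF        PV=CF/(1+0.1145)^t    t·PV        t(t+1)·PV
  1     1,250.00     1,121.5792     1,121.5792       2,243.1584
  2     1,250.00     1,006.3519     2,012.7038       6,038.1114
  3     1,250.00       902.9627     2,708.8880      10,835.5520
  4    26,250.00    17,014.1014    68,056.4056     340,282.0278
  Σ                 20,044.9951    73,899.5765     359,398.8495
P = 20,044.9951.
Convexity = Σ t(t+1)·PV / [P·(1+y)²] = 359,398.8495 / (20,044.9951 × 1.242110) = 14.43479.

14.435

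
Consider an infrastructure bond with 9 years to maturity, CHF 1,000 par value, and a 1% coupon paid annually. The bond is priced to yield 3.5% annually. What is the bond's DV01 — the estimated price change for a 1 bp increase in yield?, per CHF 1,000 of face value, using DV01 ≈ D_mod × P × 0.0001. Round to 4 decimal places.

CHF 0.6731

Periodic yield y = 0.035.
  t   CF        PV=CF/(1+0.035)^t    t·PV
  1        10.00         9.6618         9.6618
  2        10.00         9.3351        18.6702
  3        10.00         9.0194        27.0583
  4        10.00         8.7144        34.8577
  5        10.00         8.4197        42.0987
  6        10.00         8.1350        48.8100
  7        10.00         7.8599        55.0194
  8        10.00         7.5941        60.7529
  9     1,010.00       741.0683     6,669.6145
  Σ                    809.8078     6,966.5435
P = 809.8078; D_Mac = 8.60271 yrs; D_mod = 8.31180 yrs.
DV01 ≈ 8.31180 × 809.8078 × 0.0001 = 0.673096.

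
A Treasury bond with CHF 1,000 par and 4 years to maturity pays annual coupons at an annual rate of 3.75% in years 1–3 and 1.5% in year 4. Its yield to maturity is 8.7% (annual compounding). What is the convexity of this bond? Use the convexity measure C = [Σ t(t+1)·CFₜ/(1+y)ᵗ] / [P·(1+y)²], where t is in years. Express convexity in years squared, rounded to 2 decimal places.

15.59

With y = 0.087:
  t   CF        PV=CF/(1+0.087)^t    t·PV        t(t+1)·PV
  1        37.50        34.4986        34.4986          68.9972
  2        37.50        31.7375        63.4749         190.4248
  3        37.50        29.1973        87.5919         350.3676
  4     1,015.00       727.0225     2,908.0901      14,540.4505
  Σ                    822.4559     3,093.6555      15,150.2400
P = 822.4559.
Convexity = Σ t(t+1)·PV / [P·(1+y)²] = 15,150.2400 / (822.4559 × 1.181569) = 15.59006.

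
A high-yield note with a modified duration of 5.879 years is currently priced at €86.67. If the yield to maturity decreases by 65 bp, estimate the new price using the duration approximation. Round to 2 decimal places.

Duration approximation: ΔP/P ≈ -D_mod · Δy = -5.879 × (-0.0065) = +0.0382135.
New price ≈ 86.67 × (1 + 0.0382135) = 89.981964045.

€89.98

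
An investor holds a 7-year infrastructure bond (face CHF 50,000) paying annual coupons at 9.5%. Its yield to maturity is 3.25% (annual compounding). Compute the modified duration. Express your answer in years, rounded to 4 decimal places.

5.4979 years

Periodic yield y = 0.0325. First find Macaulay duration:
  t   CF        PV=CF/(1+0.0325)^t    t·PV
  1     4,750.00     4,600.4843     4,600.4843
  2     4,750.00     4,455.6748     8,911.3497
  3     4,750.00     4,315.4236    12,946.2707
  4     4,750.00     4,179.5870    16,718.3479
  5     4,750.00     4,048.0261    20,240.1307
  6     4,750.00     3,920.6064    23,523.6386
  7    54,750.00    43,767.6976   306,373.8832
  Σ                 69,287.4998   393,314.1051
P = 69,287.4998; Macaulay duration = 393,314.1051 / 69,287.4998 = 5.67655 years.
Modified duration = D_Mac / (1 + y) = 5.67655 / 1.0325 = 5.49787 years.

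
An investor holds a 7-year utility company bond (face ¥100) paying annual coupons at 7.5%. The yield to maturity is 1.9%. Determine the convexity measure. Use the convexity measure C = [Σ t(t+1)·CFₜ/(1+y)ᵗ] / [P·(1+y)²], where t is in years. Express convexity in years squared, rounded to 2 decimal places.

42.69

With y = 0.019:
  t   CF        PV=CF/(1+0.019)^t    t·PV        t(t+1)·PV
  1         7.50         7.3602         7.3602          14.7203
  2         7.50         7.2229        14.4458          43.3375
  3         7.50         7.0882        21.2647          85.0589
  4         7.50         6.9561        27.8243         139.1216
  5         7.50         6.8264        34.1319         204.7913
  6         7.50         6.6991        40.1946         281.3620
  7       107.50        94.2300       659.6100       5,276.8798
  Σ                    136.3829       804.8315       6,045.2715
P = 136.3829.
Convexity = Σ t(t+1)·PV / [P·(1+y)²] = 6,045.2715 / (136.3829 × 1.038361) = 42.68818.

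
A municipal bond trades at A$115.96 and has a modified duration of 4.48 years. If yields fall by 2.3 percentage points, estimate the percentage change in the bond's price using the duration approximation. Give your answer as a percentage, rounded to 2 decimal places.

Duration approximation: ΔP/P ≈ -D_mod · Δy = -4.48 × (-0.023) = +0.103040.
As a percentage: +10.3040%.

+10.30%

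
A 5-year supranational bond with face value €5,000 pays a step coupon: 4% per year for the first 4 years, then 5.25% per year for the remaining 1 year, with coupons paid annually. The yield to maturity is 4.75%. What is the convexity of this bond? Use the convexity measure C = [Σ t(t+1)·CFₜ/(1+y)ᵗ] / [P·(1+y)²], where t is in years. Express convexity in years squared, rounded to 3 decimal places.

24.634

With y = 0.0475:
  t   CF        PV=CF/(1+0.0475)^t    t·PV        t(t+1)·PV
  1       200.00       190.9308       190.9308         381.8616
  2       200.00       182.2728       364.5457       1,093.6370
  3       200.00       174.0075       522.0224       2,088.0897
  4       200.00       166.1169       664.4677       3,322.3384
  5     5,262.50     4,172.7460    20,863.7301     125,182.3803
  Σ                  4,886.0740    22,605.6966     132,068.3069
P = 4,886.0740.
Convexity = Σ t(t+1)·PV / [P·(1+y)²] = 132,068.3069 / (4,886.0740 × 1.097256) = 24.63375.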